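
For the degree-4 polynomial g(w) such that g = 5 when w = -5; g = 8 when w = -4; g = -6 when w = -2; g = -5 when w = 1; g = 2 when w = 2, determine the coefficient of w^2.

Build the Lagrange basis polynomials:
L_0(w) = (w + 4)(w + 2)(w - 1)(w - 2) / [126] = (1/126)w^4 + (1/42)w^3 - (4/63)w^2 - (2/21)w + 8/63
L_1(w) = (w + 5)(w + 2)(w - 1)(w - 2) / [-60] = -(1/60)w^4 - (1/15)w^3 + (3/20)w^2 + (4/15)w - 1/3
L_2(w) = (w + 5)(w + 4)(w - 1)(w - 2) / [72] = (1/72)w^4 + (1/12)w^3 - (5/72)w^2 - (7/12)w + 5/9
L_3(w) = (w + 5)(w + 4)(w + 2)(w - 2) / [-90] = -(1/90)w^4 - (1/10)w^3 - (8/45)w^2 + (2/5)w + 8/9
L_4(w) = (w + 5)(w + 4)(w + 2)(w - 1) / [168] = (1/168)w^4 + (5/84)w^3 + (9/56)w^2 + (1/84)w - 5/21
g(w) = 5·L_0 + 8·L_1 + (-6)·L_2 + (-5)·L_3 + 2·L_4
Only the coefficient of w^2 is needed; take it from each L_i and combine:
5·(-4/63) + 8·(3/20) + (-6)·(-5/72) + (-5)·(-8/45) + 2·(9/56) = 527/210

527/210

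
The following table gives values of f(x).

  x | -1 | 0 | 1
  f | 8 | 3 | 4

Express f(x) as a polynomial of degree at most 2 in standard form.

f(x) = 3x^2 - 2x + 3

Newton's divided differences:
f[-1,0] = (3 - 8) / (0 - (-1)) = -5
f[0,1] = (4 - 3) / (1 - 0) = 1
f[-1,0,1] = (1 - (-5)) / (1 - (-1)) = 3
f(x) = 8 + (-5)·(x + 1) + 3·(x + 1)x
Expanding: f(x) = 3x^2 - 2x + 3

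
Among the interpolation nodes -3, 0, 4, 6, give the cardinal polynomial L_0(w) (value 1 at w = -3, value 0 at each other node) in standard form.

L_0(w) = -(1/189)w^3 + (10/189)w^2 - (8/63)w

L_0(w) = w(w - 4)(w - 6) / [(-3)·(-7)·(-9)]
       = (w^3 - 10w^2 + 24w) / (-189)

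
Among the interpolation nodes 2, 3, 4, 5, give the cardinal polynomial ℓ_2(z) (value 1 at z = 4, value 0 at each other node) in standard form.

ℓ_2(z) = -(1/2)z^3 + 5z^2 - (31/2)z + 15

ℓ_2(z) = (z - 2)(z - 3)(z - 5) / [(2)·(1)·(-1)]
       = (z^3 - 10z^2 + 31z - 30) / (-2)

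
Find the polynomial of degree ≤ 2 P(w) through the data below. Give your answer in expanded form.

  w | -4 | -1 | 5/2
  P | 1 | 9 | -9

P(w) = -(328/273)w^2 - (304/91)w + 1873/273

Build the Lagrange basis polynomials:
L_0(w) = (w + 1)(w - 5/2) / [39/2] = (2/39)w^2 - (1/13)w - 5/39
L_1(w) = (w + 4)(w - 5/2) / [-21/2] = -(2/21)w^2 - (1/7)w + 20/21
L_2(w) = (w + 4)(w + 1) / [91/4] = (4/91)w^2 + (20/91)w + 16/91
P(w) = 1·L_0 + 9·L_1 + (-9)·L_2
  1·L_0(w) = (2/39)w^2 - (1/13)w - 5/39
  9·L_1(w) = -(6/7)w^2 - (9/7)w + 60/7
  (-9)·L_2(w) = -(36/91)w^2 - (180/91)w - 144/91
Adding term by term: -(328/273)w^2 - (304/91)w + 1873/273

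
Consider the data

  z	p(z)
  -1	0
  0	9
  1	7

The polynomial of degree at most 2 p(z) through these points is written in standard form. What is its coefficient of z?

7/2

L_0(z) = z(z - 1) / [2] = (1/2)z^2 - (1/2)z
L_1(z) = (z + 1)(z - 1) / [-1] = -z^2 + 1
L_2(z) = (z + 1)z / [2] = (1/2)z^2 + (1/2)z
p(z) = 0·L_0 + 9·L_1 + 7·L_2
Only the coefficient of z is needed; take it from each L_i and combine:
0·(-1/2) + 9·(0) + 7·(1/2) = 7/2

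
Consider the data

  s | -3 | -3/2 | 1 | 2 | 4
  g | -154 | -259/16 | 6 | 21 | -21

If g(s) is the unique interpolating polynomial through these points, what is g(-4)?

-429

Evaluate each Lagrange basis at s = -4:
L_0(-4) = (-5/2)·(-5)·(-6)·(-8)/[(-3/2)·(-4)·(-5)·(-7)] = 20/7
L_1(-4) = (-1)·(-5)·(-6)·(-8)/[(3/2)·(-5/2)·(-7/2)·(-11/2)] = -256/77
L_2(-4) = (-1)·(-5/2)·(-6)·(-8)/[(4)·(5/2)·(-1)·(-3)] = 4
L_3(-4) = (-1)·(-5/2)·(-5)·(-8)/[(5)·(7/2)·(1)·(-2)] = -20/7
L_4(-4) = (-1)·(-5/2)·(-5)·(-6)/[(7)·(11/2)·(3)·(2)] = 25/77
Sum: (-154)·(20/7) + (-259/16)·(-256/77) + 6·(4) + 21·(-20/7) + (-21)·(25/77) = -429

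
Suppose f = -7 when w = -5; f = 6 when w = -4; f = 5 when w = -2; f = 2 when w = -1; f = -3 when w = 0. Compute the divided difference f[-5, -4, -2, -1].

f[-5,-4] = (6 - (-7)) / (-4 - (-5)) = 13
f[-4,-2] = (5 - 6) / (-2 - (-4)) = -1/2
f[-2,-1] = (2 - 5) / (-1 - (-2)) = -3
f[-5,-4,-2] = (-1/2 - 13) / (-2 - (-5)) = -9/2
f[-4,-2,-1] = (-3 - (-1/2)) / (-1 - (-4)) = -5/6
f[-5,-4,-2,-1] = (-5/6 - (-9/2)) / (-1 - (-5)) = 11/12

11/12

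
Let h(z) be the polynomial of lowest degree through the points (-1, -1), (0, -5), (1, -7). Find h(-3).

Evaluate each Lagrange basis at z = -3:
L_0(-3) = (-3)·(-4)/[(-1)·(-2)] = 6
L_1(-3) = (-2)·(-4)/[(1)·(-1)] = -8
L_2(-3) = (-2)·(-3)/[(2)·(1)] = 3
Sum: (-1)·(6) + (-5)·(-8) + (-7)·(3) = 13

13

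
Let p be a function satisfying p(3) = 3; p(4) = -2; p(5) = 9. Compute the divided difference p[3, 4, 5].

8

p[3,4] = (-2 - 3) / (4 - 3) = -5
p[4,5] = (9 - (-2)) / (5 - 4) = 11
p[3,4,5] = (11 - (-5)) / (5 - 3) = 8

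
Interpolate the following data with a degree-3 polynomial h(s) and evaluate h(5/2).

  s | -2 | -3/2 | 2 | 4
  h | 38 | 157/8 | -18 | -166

Using Newton's divided-difference form:
h[-2,-3/2] = (157/8 - 38) / (-3/2 - (-2)) = -147/4
h[-3/2,2] = (-18 - 157/8) / (2 - (-3/2)) = -43/4
h[2,4] = (-166 - (-18)) / (4 - 2) = -74
h[-2,-3/2,2] = (-43/4 - (-147/4)) / (2 - (-2)) = 13/2
h[-3/2,2,4] = (-74 - (-43/4)) / (4 - (-3/2)) = -23/2
h[-2,-3/2,2,4] = (-23/2 - 13/2) / (4 - (-2)) = -3
h(5/2) = 38 + (-147/4)·(9/2) + (13/2)·(9/2)·(4) + (-3)·(9/2)·(4)·(1/2) = -299/8

-299/8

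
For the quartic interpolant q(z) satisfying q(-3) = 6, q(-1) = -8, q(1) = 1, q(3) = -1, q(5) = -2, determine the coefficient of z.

L_0(z) = (z + 1)(z - 1)(z - 3)(z - 5) / [384] = (1/384)z^4 - (1/48)z^3 + (7/192)z^2 + (1/48)z - 5/128
L_1(z) = (z + 3)(z - 1)(z - 3)(z - 5) / [-96] = -(1/96)z^4 + (1/16)z^3 + (1/24)z^2 - (9/16)z + 15/32
L_2(z) = (z + 3)(z + 1)(z - 3)(z - 5) / [64] = (1/64)z^4 - (1/16)z^3 - (7/32)z^2 + (9/16)z + 45/64
L_3(z) = (z + 3)(z + 1)(z - 1)(z - 5) / [-96] = -(1/96)z^4 + (1/48)z^3 + (1/6)z^2 - (1/48)z - 5/32
L_4(z) = (z + 3)(z + 1)(z - 1)(z - 3) / [384] = (1/384)z^4 - (5/192)z^2 + 3/128
q(z) = 6·L_0 + (-8)·L_1 + 1·L_2 + (-1)·L_3 + (-2)·L_4
Only the coefficient of z is needed; take it from each L_i and combine:
6·(1/48) + (-8)·(-9/16) + 1·(9/16) + (-1)·(-1/48) + (-2)·(0) = 125/24

125/24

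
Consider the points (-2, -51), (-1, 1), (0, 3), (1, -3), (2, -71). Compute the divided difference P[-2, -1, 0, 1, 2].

P[-2,-1] = (1 - (-51)) / (-1 - (-2)) = 52
P[-1,0] = (3 - 1) / (0 - (-1)) = 2
P[0,1] = (-3 - 3) / (1 - 0) = -6
P[1,2] = (-71 - (-3)) / (2 - 1) = -68
P[-2,-1,0] = (2 - 52) / (0 - (-2)) = -25
P[-1,0,1] = (-6 - 2) / (1 - (-1)) = -4
P[0,1,2] = (-68 - (-6)) / (2 - 0) = -31
P[-2,-1,0,1] = (-4 - (-25)) / (1 - (-2)) = 7
P[-1,0,1,2] = (-31 - (-4)) / (2 - (-1)) = -9
P[-2,-1,0,1,2] = (-9 - 7) / (2 - (-2)) = -4

-4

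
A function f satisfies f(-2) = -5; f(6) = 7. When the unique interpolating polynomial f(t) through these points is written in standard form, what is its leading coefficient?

The leading coefficient equals the top divided difference f[-2,6].
f[-2,6] = (7 - (-5)) / (6 - (-2)) = 3/2

3/2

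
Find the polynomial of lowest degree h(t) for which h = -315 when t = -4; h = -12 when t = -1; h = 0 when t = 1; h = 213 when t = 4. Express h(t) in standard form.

Newton's divided differences:
h[-4,-1] = (-12 - (-315)) / (-1 - (-4)) = 101
h[-1,1] = (0 - (-12)) / (1 - (-1)) = 6
h[1,4] = (213 - 0) / (4 - 1) = 71
h[-4,-1,1] = (6 - 101) / (1 - (-4)) = -19
h[-1,1,4] = (71 - 6) / (4 - (-1)) = 13
h[-4,-1,1,4] = (13 - (-19)) / (4 - (-4)) = 4
h(t) = -315 + 101·(t + 4) + (-19)·(t + 4)(t + 1) + 4·(t + 4)(t + 1)(t - 1)
Expanding: h(t) = 4t^3 - 3t^2 + 2t - 3

h(t) = 4t^3 - 3t^2 + 2t - 3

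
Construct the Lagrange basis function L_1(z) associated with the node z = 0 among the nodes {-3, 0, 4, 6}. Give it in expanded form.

L_1(z) = (1/72)z^3 - (7/72)z^2 - (1/12)z + 1

L_1(z) = (z + 3)(z - 4)(z - 6) / [(3)·(-4)·(-6)]
       = (z^3 - 7z^2 - 6z + 72) / (72)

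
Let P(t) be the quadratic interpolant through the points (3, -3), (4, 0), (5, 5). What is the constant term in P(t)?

Build the Lagrange basis polynomials:
L_0(t) = (t - 4)(t - 5) / [2] = (1/2)t^2 - (9/2)t + 10
L_1(t) = (t - 3)(t - 5) / [-1] = -t^2 + 8t - 15
L_2(t) = (t - 3)(t - 4) / [2] = (1/2)t^2 - (7/2)t + 6
P(t) = (-3)·L_0 + 0·L_1 + 5·L_2
Only the constant term is needed; take it from each L_i and combine:
(-3)·(10) + 0·(-15) + 5·(6) = 0

0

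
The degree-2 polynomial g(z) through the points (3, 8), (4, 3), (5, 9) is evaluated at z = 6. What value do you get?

26

L_0(6) = (2)·(1)/[(-1)·(-2)] = 1
L_1(6) = (3)·(1)/[(1)·(-1)] = -3
L_2(6) = (3)·(2)/[(2)·(1)] = 3
Sum: 8·(1) + 3·(-3) + 9·(3) = 26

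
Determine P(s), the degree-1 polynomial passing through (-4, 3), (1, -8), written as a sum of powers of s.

L_0(s) = (s - 1) / [-5] = -(1/5)s + 1/5
L_1(s) = (s + 4) / [5] = (1/5)s + 4/5
P(s) = 3·L_0 + (-8)·L_1
  3·L_0(s) = -(3/5)s + 3/5
  (-8)·L_1(s) = -(8/5)s - 32/5
Adding term by term: -(11/5)s - 29/5

P(s) = -(11/5)s - 29/5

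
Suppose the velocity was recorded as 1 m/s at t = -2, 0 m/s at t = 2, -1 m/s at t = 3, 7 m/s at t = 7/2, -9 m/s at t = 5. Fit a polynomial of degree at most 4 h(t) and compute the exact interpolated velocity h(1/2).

Using Newton's divided-difference form:
h[-2,2] = (0 - 1) / (2 - (-2)) = -1/4
h[2,3] = (-1 - 0) / (3 - 2) = -1
h[3,7/2] = (7 - (-1)) / (7/2 - 3) = 16
h[7/2,5] = (-9 - 7) / (5 - 7/2) = -32/3
h[-2,2,3] = (-1 - (-1/4)) / (3 - (-2)) = -3/20
h[2,3,7/2] = (16 - (-1)) / (7/2 - 2) = 34/3
h[3,7/2,5] = (-32/3 - 16) / (5 - 3) = -40/3
h[-2,2,3,7/2] = (34/3 - (-3/20)) / (7/2 - (-2)) = 689/330
h[2,3,7/2,5] = (-40/3 - 34/3) / (5 - 2) = -74/9
h[-2,2,3,7/2,5] = (-74/9 - 689/330) / (5 - (-2)) = -10207/6930
h(1/2) = 1 + (-1/4)·(5/2) + (-3/20)·(5/2)·(-3/2) + (689/330)·(5/2)·(-3/2)·(-5/2) + (-10207/6930)·(5/2)·(-3/2)·(-5/2)·(-3) = 76305/1232

76305/1232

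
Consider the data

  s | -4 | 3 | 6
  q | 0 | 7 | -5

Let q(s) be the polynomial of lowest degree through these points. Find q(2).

9

L_0(2) = (-1)·(-4)/[(-7)·(-10)] = 2/35
L_1(2) = (6)·(-4)/[(7)·(-3)] = 8/7
L_2(2) = (6)·(-1)/[(10)·(3)] = -1/5
Sum: 0 + 7·(8/7) + (-5)·(-1/5) = 9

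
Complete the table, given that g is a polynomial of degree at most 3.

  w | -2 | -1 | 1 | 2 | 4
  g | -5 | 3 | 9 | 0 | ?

-119/2

The 4 known values determine g uniquely (degree ≤ 3).
L_0(4) = (5)·(3)·(2)/[(-1)·(-3)·(-4)] = -5/2
L_1(4) = (6)·(3)·(2)/[(1)·(-2)·(-3)] = 6
L_2(4) = (6)·(5)·(2)/[(3)·(2)·(-1)] = -10
L_3(4) = (6)·(5)·(3)/[(4)·(3)·(1)] = 15/2
Sum: (-5)·(-5/2) + 3·(6) + 9·(-10) + 0 = -119/2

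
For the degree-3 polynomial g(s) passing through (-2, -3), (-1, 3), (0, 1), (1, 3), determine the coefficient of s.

Build the Lagrange basis polynomials:
L_0(s) = (s + 1)s(s - 1) / [-6] = -(1/6)s^3 + (1/6)s
L_1(s) = (s + 2)s(s - 1) / [2] = (1/2)s^3 + (1/2)s^2 - s
L_2(s) = (s + 2)(s + 1)(s - 1) / [-2] = -(1/2)s^3 - s^2 + (1/2)s + 1
L_3(s) = (s + 2)(s + 1)s / [6] = (1/6)s^3 + (1/2)s^2 + (1/3)s
g(s) = (-3)·L_0 + 3·L_1 + 1·L_2 + 3·L_3
Only the coefficient of s is needed; take it from each L_i and combine:
(-3)·(1/6) + 3·(-1) + 1·(1/2) + 3·(1/3) = -2

-2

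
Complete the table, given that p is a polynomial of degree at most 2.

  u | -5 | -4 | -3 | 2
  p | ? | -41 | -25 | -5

The 3 known values determine p uniquely (degree ≤ 2).
Evaluate each Lagrange basis at u = -5:
L_0(-5) = (-2)·(-7)/[(-1)·(-6)] = 7/3
L_1(-5) = (-1)·(-7)/[(1)·(-5)] = -7/5
L_2(-5) = (-1)·(-2)/[(6)·(5)] = 1/15
Sum: (-41)·(7/3) + (-25)·(-7/5) + (-5)·(1/15) = -61

-61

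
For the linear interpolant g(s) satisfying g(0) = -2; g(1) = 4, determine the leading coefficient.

6

The leading coefficient equals the top divided difference g[0,1].
g[0,1] = (4 - (-2)) / (1 - 0) = 6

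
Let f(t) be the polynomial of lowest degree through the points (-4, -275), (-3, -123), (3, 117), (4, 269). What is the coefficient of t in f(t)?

4

Build the Lagrange basis polynomials:
L_0(t) = (t + 3)(t - 3)(t - 4) / [-56] = -(1/56)t^3 + (1/14)t^2 + (9/56)t - 9/14
L_1(t) = (t + 4)(t - 3)(t - 4) / [42] = (1/42)t^3 - (1/14)t^2 - (8/21)t + 8/7
L_2(t) = (t + 4)(t + 3)(t - 4) / [-42] = -(1/42)t^3 - (1/14)t^2 + (8/21)t + 8/7
L_3(t) = (t + 4)(t + 3)(t - 3) / [56] = (1/56)t^3 + (1/14)t^2 - (9/56)t - 9/14
f(t) = (-275)·L_0 + (-123)·L_1 + 117·L_2 + 269·L_3
Only the coefficient of t is needed; take it from each L_i and combine:
(-275)·(9/56) + (-123)·(-8/21) + 117·(8/21) + 269·(-9/56) = 4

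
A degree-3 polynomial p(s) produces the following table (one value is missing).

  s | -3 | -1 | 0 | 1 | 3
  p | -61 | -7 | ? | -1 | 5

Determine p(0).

The 4 known values determine p uniquely (degree ≤ 3).
Evaluate each Lagrange basis at s = 0:
L_0(0) = (1)·(-1)·(-3)/[(-2)·(-4)·(-6)] = -1/16
L_1(0) = (3)·(-1)·(-3)/[(2)·(-2)·(-4)] = 9/16
L_2(0) = (3)·(1)·(-3)/[(4)·(2)·(-2)] = 9/16
L_3(0) = (3)·(1)·(-1)/[(6)·(4)·(2)] = -1/16
Sum: (-61)·(-1/16) + (-7)·(9/16) + (-1)·(9/16) + 5·(-1/16) = -1

-1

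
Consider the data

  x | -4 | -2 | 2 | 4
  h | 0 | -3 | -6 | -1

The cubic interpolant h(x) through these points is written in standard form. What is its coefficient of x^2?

Build the Lagrange basis polynomials:
L_0(x) = (x + 2)(x - 2)(x - 4) / [-96] = -(1/96)x^3 + (1/24)x^2 + (1/24)x - 1/6
L_1(x) = (x + 4)(x - 2)(x - 4) / [48] = (1/48)x^3 - (1/24)x^2 - (1/3)x + 2/3
L_2(x) = (x + 4)(x + 2)(x - 4) / [-48] = -(1/48)x^3 - (1/24)x^2 + (1/3)x + 2/3
L_3(x) = (x + 4)(x + 2)(x - 2) / [96] = (1/96)x^3 + (1/24)x^2 - (1/24)x - 1/6
h(x) = 0·L_0 + (-3)·L_1 + (-6)·L_2 + (-1)·L_3
Only the coefficient of x^2 is needed; take it from each L_i and combine:
0·(1/24) + (-3)·(-1/24) + (-6)·(-1/24) + (-1)·(1/24) = 1/3

1/3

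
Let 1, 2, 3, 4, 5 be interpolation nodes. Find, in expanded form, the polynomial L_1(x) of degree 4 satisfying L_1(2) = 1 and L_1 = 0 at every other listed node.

L_1(x) = -(1/6)x^4 + (13/6)x^3 - (59/6)x^2 + (107/6)x - 10

L_1(x) = (x - 1)(x - 3)(x - 4)(x - 5) / [(1)·(-1)·(-2)·(-3)]
       = (x^4 - 13x^3 + 59x^2 - 107x + 60) / (-6)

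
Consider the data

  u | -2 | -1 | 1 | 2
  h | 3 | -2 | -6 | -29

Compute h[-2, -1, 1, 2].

h[-2,-1] = (-2 - 3) / (-1 - (-2)) = -5
h[-1,1] = (-6 - (-2)) / (1 - (-1)) = -2
h[1,2] = (-29 - (-6)) / (2 - 1) = -23
h[-2,-1,1] = (-2 - (-5)) / (1 - (-2)) = 1
h[-1,1,2] = (-23 - (-2)) / (2 - (-1)) = -7
h[-2,-1,1,2] = (-7 - 1) / (2 - (-2)) = -2

-2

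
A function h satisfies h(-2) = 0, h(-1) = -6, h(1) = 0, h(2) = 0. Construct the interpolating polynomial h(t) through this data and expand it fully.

Build the Lagrange basis polynomials:
L_0(t) = (t + 1)(t - 1)(t - 2) / [-12] = -(1/12)t^3 + (1/6)t^2 + (1/12)t - 1/6
L_1(t) = (t + 2)(t - 1)(t - 2) / [6] = (1/6)t^3 - (1/6)t^2 - (2/3)t + 2/3
L_2(t) = (t + 2)(t + 1)(t - 2) / [-6] = -(1/6)t^3 - (1/6)t^2 + (2/3)t + 2/3
L_3(t) = (t + 2)(t + 1)(t - 1) / [12] = (1/12)t^3 + (1/6)t^2 - (1/12)t - 1/6
h(t) = 0·L_0 + (-6)·L_1 + 0·L_2 + 0·L_3
  0·L_0(t) = 0
  (-6)·L_1(t) = -t^3 + t^2 + 4t - 4
  0·L_2(t) = 0
  0·L_3(t) = 0
Adding term by term: -t^3 + t^2 + 4t - 4

h(t) = -t^3 + t^2 + 4t - 4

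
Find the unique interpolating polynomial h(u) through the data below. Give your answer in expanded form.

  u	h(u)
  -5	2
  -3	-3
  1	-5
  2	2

h(u) = (1/6)u^3 + (3/2)u^2 + (4/3)u - 8

Build the Lagrange basis polynomials:
L_0(u) = (u + 3)(u - 1)(u - 2) / [-84] = -(1/84)u^3 + (1/12)u - 1/14
L_1(u) = (u + 5)(u - 1)(u - 2) / [40] = (1/40)u^3 + (1/20)u^2 - (13/40)u + 1/4
L_2(u) = (u + 5)(u + 3)(u - 2) / [-24] = -(1/24)u^3 - (1/4)u^2 + (1/24)u + 5/4
L_3(u) = (u + 5)(u + 3)(u - 1) / [35] = (1/35)u^3 + (1/5)u^2 + (1/5)u - 3/7
h(u) = 2·L_0 + (-3)·L_1 + (-5)·L_2 + 2·L_3
  2·L_0(u) = -(1/42)u^3 + (1/6)u - 1/7
  (-3)·L_1(u) = -(3/40)u^3 - (3/20)u^2 + (39/40)u - 3/4
  (-5)·L_2(u) = (5/24)u^3 + (5/4)u^2 - (5/24)u - 25/4
  2·L_3(u) = (2/35)u^3 + (2/5)u^2 + (2/5)u - 6/7
Adding term by term: (1/6)u^3 + (3/2)u^2 + (4/3)u - 8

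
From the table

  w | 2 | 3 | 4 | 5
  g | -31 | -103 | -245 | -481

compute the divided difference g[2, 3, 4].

g[2,3] = (-103 - (-31)) / (3 - 2) = -72
g[3,4] = (-245 - (-103)) / (4 - 3) = -142
g[2,3,4] = (-142 - (-72)) / (4 - 2) = -35

-35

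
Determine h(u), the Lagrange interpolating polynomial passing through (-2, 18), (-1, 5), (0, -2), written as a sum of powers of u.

h(u) = 3u^2 - 4u - 2

Build the Lagrange basis polynomials:
L_0(u) = (u + 1)u / [2] = (1/2)u^2 + (1/2)u
L_1(u) = (u + 2)u / [-1] = -u^2 - 2u
L_2(u) = (u + 2)(u + 1) / [2] = (1/2)u^2 + (3/2)u + 1
h(u) = 18·L_0 + 5·L_1 + (-2)·L_2
  18·L_0(u) = 9u^2 + 9u
  5·L_1(u) = -5u^2 - 10u
  (-2)·L_2(u) = -u^2 - 3u - 2
Adding term by term: 3u^2 - 4u - 2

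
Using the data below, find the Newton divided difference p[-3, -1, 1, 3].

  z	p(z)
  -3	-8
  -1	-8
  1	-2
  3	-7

-17/48

p[-3,-1] = (-8 - (-8)) / (-1 - (-3)) = 0
p[-1,1] = (-2 - (-8)) / (1 - (-1)) = 3
p[1,3] = (-7 - (-2)) / (3 - 1) = -5/2
p[-3,-1,1] = (3 - 0) / (1 - (-3)) = 3/4
p[-1,1,3] = (-5/2 - 3) / (3 - (-1)) = -11/8
p[-3,-1,1,3] = (-11/8 - 3/4) / (3 - (-3)) = -17/48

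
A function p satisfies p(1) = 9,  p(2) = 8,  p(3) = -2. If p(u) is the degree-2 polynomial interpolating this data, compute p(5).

-49

Using Newton's divided-difference form:
p[1,2] = (8 - 9) / (2 - 1) = -1
p[2,3] = (-2 - 8) / (3 - 2) = -10
p[1,2,3] = (-10 - (-1)) / (3 - 1) = -9/2
p(5) = 9 + (-1)·(4) + (-9/2)·(4)·(3) = -49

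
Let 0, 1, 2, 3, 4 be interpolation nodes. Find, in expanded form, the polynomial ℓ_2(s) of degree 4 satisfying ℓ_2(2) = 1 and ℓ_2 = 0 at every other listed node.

ℓ_2(s) = (1/4)s^4 - 2s^3 + (19/4)s^2 - 3s

ℓ_2(s) = s(s - 1)(s - 3)(s - 4) / [(2)·(1)·(-1)·(-2)]
       = (s^4 - 8s^3 + 19s^2 - 12s) / (4)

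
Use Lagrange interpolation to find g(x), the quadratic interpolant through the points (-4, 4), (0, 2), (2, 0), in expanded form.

g(x) = -(1/12)x^2 - (5/6)x + 2

L_0(x) = x(x - 2) / [24] = (1/24)x^2 - (1/12)x
L_1(x) = (x + 4)(x - 2) / [-8] = -(1/8)x^2 - (1/4)x + 1
L_2(x) = (x + 4)x / [12] = (1/12)x^2 + (1/3)x
g(x) = 4·L_0 + 2·L_1 + 0·L_2
  4·L_0(x) = (1/6)x^2 - (1/3)x
  2·L_1(x) = -(1/4)x^2 - (1/2)x + 2
  0·L_2(x) = 0
Adding term by term: -(1/12)x^2 - (5/6)x + 2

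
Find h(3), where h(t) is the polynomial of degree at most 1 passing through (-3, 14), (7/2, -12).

L_0(3) = (-1/2)/[(-13/2)] = 1/13
L_1(3) = (6)/[(13/2)] = 12/13
Sum: 14·(1/13) + (-12)·(12/13) = -10

-10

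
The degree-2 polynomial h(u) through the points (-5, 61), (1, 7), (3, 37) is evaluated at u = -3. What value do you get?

19

Evaluate each Lagrange basis at u = -3:
L_0(-3) = (-4)·(-6)/[(-6)·(-8)] = 1/2
L_1(-3) = (2)·(-6)/[(6)·(-2)] = 1
L_2(-3) = (2)·(-4)/[(8)·(2)] = -1/2
Sum: 61·(1/2) + 7·(1) + 37·(-1/2) = 19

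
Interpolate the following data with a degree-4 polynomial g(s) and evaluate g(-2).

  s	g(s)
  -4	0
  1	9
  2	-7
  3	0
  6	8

L_0(-2) = (-3)·(-4)·(-5)·(-8)/[(-5)·(-6)·(-7)·(-10)] = 8/35
L_1(-2) = (2)·(-4)·(-5)·(-8)/[(5)·(-1)·(-2)·(-5)] = 32/5
L_2(-2) = (2)·(-3)·(-5)·(-8)/[(6)·(1)·(-1)·(-4)] = -10
L_3(-2) = (2)·(-3)·(-4)·(-8)/[(7)·(2)·(1)·(-3)] = 32/7
L_4(-2) = (2)·(-3)·(-4)·(-5)/[(10)·(5)·(4)·(3)] = -1/5
Sum: 0 + 9·(32/5) + (-7)·(-10) + 0 + 8·(-1/5) = 126

126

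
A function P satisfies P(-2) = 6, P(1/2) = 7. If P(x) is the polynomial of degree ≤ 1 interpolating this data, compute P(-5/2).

29/5

L_0(-5/2) = (-3)/[(-5/2)] = 6/5
L_1(-5/2) = (-1/2)/[(5/2)] = -1/5
Sum: 6·(6/5) + 7·(-1/5) = 29/5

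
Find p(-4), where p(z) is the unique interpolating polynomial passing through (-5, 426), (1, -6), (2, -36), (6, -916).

204

L_0(-4) = (-5)·(-6)·(-10)/[(-6)·(-7)·(-11)] = 50/77
L_1(-4) = (1)·(-6)·(-10)/[(6)·(-1)·(-5)] = 2
L_2(-4) = (1)·(-5)·(-10)/[(7)·(1)·(-4)] = -25/14
L_3(-4) = (1)·(-5)·(-6)/[(11)·(5)·(4)] = 3/22
Sum: 426·(50/77) + (-6)·(2) + (-36)·(-25/14) + (-916)·(3/22) = 204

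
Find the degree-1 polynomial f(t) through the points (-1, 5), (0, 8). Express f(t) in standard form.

Build the Lagrange basis polynomials:
L_0(t) = t / [-1] = -t
L_1(t) = (t + 1) / [1] = t + 1
f(t) = 5·L_0 + 8·L_1
  5·L_0(t) = -5t
  8·L_1(t) = 8t + 8
Adding term by term: 3t + 8

f(t) = 3t + 8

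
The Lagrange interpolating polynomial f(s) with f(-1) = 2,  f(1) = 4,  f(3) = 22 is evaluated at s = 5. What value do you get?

56

L_0(5) = (4)·(2)/[(-2)·(-4)] = 1
L_1(5) = (6)·(2)/[(2)·(-2)] = -3
L_2(5) = (6)·(4)/[(4)·(2)] = 3
Sum: 2·(1) + 4·(-3) + 22·(3) = 56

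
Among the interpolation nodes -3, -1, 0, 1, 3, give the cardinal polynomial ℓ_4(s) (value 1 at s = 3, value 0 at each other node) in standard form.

ℓ_4(s) = (1/144)s^4 + (1/48)s^3 - (1/144)s^2 - (1/48)s

ℓ_4(s) = (s + 3)(s + 1)s(s - 1) / [(6)·(4)·(3)·(2)]
       = (s^4 + 3s^3 - s^2 - 3s) / (144)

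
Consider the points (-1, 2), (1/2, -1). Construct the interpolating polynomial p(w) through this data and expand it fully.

Build the Lagrange basis polynomials:
L_0(w) = (w - 1/2) / [-3/2] = -(2/3)w + 1/3
L_1(w) = (w + 1) / [3/2] = (2/3)w + 2/3
p(w) = 2·L_0 + (-1)·L_1
  2·L_0(w) = -(4/3)w + 2/3
  (-1)·L_1(w) = -(2/3)w - 2/3
Adding term by term: -2w

p(w) = -2w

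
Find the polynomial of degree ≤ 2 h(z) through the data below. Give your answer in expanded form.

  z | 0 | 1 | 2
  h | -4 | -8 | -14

h(z) = -z^2 - 3z - 4

Newton's divided differences:
h[0,1] = (-8 - (-4)) / (1 - 0) = -4
h[1,2] = (-14 - (-8)) / (2 - 1) = -6
h[0,1,2] = (-6 - (-4)) / (2 - 0) = -1
h(z) = -4 + (-4)·z + (-1)·z(z - 1)
Expanding: h(z) = -z^2 - 3z - 4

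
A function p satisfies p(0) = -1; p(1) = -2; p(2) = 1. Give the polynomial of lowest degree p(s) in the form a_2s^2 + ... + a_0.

Newton's divided differences:
p[0,1] = (-2 - (-1)) / (1 - 0) = -1
p[1,2] = (1 - (-2)) / (2 - 1) = 3
p[0,1,2] = (3 - (-1)) / (2 - 0) = 2
p(s) = -1 + (-1)·s + 2·s(s - 1)
Expanding: p(s) = 2s^2 - 3s - 1

p(s) = 2s^2 - 3s - 1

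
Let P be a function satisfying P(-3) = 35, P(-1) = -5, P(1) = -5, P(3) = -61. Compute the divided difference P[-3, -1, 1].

P[-3,-1] = (-5 - 35) / (-1 - (-3)) = -20
P[-1,1] = (-5 - (-5)) / (1 - (-1)) = 0
P[-3,-1,1] = (0 - (-20)) / (1 - (-3)) = 5

5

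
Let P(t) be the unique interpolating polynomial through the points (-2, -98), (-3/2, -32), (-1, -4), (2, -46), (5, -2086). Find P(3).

Using Newton's divided-difference form:
P[-2,-3/2] = (-32 - (-98)) / (-3/2 - (-2)) = 132
P[-3/2,-1] = (-4 - (-32)) / (-1 - (-3/2)) = 56
P[-1,2] = (-46 - (-4)) / (2 - (-1)) = -14
P[2,5] = (-2086 - (-46)) / (5 - 2) = -680
P[-2,-3/2,-1] = (56 - 132) / (-1 - (-2)) = -76
P[-3/2,-1,2] = (-14 - 56) / (2 - (-3/2)) = -20
P[-1,2,5] = (-680 - (-14)) / (5 - (-1)) = -111
P[-2,-3/2,-1,2] = (-20 - (-76)) / (2 - (-2)) = 14
P[-3/2,-1,2,5] = (-111 - (-20)) / (5 - (-3/2)) = -14
P[-2,-3/2,-1,2,5] = (-14 - 14) / (5 - (-2)) = -4
P(3) = -98 + 132·(5) + (-76)·(5)·(9/2) + 14·(5)·(9/2)·(4) + (-4)·(5)·(9/2)·(4)·(1) = -248

-248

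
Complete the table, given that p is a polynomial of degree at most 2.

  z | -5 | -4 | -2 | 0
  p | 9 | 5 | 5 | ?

The 3 known values determine p uniquely (degree ≤ 2).
Evaluate each Lagrange basis at z = 0:
L_0(0) = (4)·(2)/[(-1)·(-3)] = 8/3
L_1(0) = (5)·(2)/[(1)·(-2)] = -5
L_2(0) = (5)·(4)/[(3)·(2)] = 10/3
Sum: 9·(8/3) + 5·(-5) + 5·(10/3) = 47/3

47/3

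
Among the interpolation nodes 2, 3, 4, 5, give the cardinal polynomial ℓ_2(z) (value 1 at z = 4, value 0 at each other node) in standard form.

ℓ_2(z) = -(1/2)z^3 + 5z^2 - (31/2)z + 15

ℓ_2(z) = (z - 2)(z - 3)(z - 5) / [(2)·(1)·(-1)]
       = (z^3 - 10z^2 + 31z - 30) / (-2)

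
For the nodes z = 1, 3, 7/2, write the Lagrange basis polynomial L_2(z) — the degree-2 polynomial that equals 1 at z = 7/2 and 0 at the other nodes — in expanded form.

L_2(z) = (4/5)z^2 - (16/5)z + 12/5

L_2(z) = (z - 1)(z - 3) / [(5/2)·(1/2)]
       = (z^2 - 4z + 3) / (5/4)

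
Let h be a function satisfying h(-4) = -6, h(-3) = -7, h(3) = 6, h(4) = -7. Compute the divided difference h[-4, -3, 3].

19/42

h[-4,-3] = (-7 - (-6)) / (-3 - (-4)) = -1
h[-3,3] = (6 - (-7)) / (3 - (-3)) = 13/6
h[-4,-3,3] = (13/6 - (-1)) / (3 - (-4)) = 19/42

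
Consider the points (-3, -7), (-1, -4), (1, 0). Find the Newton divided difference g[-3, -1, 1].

g[-3,-1] = (-4 - (-7)) / (-1 - (-3)) = 3/2
g[-1,1] = (0 - (-4)) / (1 - (-1)) = 2
g[-3,-1,1] = (2 - 3/2) / (1 - (-3)) = 1/8

1/8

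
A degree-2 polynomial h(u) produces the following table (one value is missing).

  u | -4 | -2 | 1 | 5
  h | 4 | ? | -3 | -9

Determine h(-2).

19/15

The 3 known values determine h uniquely (degree ≤ 2).
L_0(-2) = (-3)·(-7)/[(-5)·(-9)] = 7/15
L_1(-2) = (2)·(-7)/[(5)·(-4)] = 7/10
L_2(-2) = (2)·(-3)/[(9)·(4)] = -1/6
Sum: 4·(7/15) + (-3)·(7/10) + (-9)·(-1/6) = 19/15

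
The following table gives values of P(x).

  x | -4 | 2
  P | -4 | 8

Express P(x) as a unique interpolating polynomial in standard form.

Build the Lagrange basis polynomials:
L_0(x) = (x - 2) / [-6] = -(1/6)x + 1/3
L_1(x) = (x + 4) / [6] = (1/6)x + 2/3
P(x) = (-4)·L_0 + 8·L_1
  (-4)·L_0(x) = (2/3)x - 4/3
  8·L_1(x) = (4/3)x + 16/3
Adding term by term: 2x + 4

P(x) = 2x + 4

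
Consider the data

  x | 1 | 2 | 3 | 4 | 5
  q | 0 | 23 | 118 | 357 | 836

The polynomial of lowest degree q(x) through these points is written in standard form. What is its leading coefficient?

1

Build the Lagrange basis polynomials:
L_0(x) = (x - 2)(x - 3)(x - 4)(x - 5) / [24] = (1/24)x^4 - (7/12)x^3 + (71/24)x^2 - (77/12)x + 5
L_1(x) = (x - 1)(x - 3)(x - 4)(x - 5) / [-6] = -(1/6)x^4 + (13/6)x^3 - (59/6)x^2 + (107/6)x - 10
L_2(x) = (x - 1)(x - 2)(x - 4)(x - 5) / [4] = (1/4)x^4 - 3x^3 + (49/4)x^2 - (39/2)x + 10
L_3(x) = (x - 1)(x - 2)(x - 3)(x - 5) / [-6] = -(1/6)x^4 + (11/6)x^3 - (41/6)x^2 + (61/6)x - 5
L_4(x) = (x - 1)(x - 2)(x - 3)(x - 4) / [24] = (1/24)x^4 - (5/12)x^3 + (35/24)x^2 - (25/12)x + 1
q(x) = 0·L_0 + 23·L_1 + 118·L_2 + 357·L_3 + 836·L_4
Only the coefficient of x^4 is needed; take it from each L_i and combine:
0·(1/24) + 23·(-1/6) + 118·(1/4) + 357·(-1/6) + 836·(1/24) = 1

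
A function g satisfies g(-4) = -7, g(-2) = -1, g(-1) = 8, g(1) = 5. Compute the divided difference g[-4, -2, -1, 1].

-11/10

g[-4,-2] = (-1 - (-7)) / (-2 - (-4)) = 3
g[-2,-1] = (8 - (-1)) / (-1 - (-2)) = 9
g[-1,1] = (5 - 8) / (1 - (-1)) = -3/2
g[-4,-2,-1] = (9 - 3) / (-1 - (-4)) = 2
g[-2,-1,1] = (-3/2 - 9) / (1 - (-2)) = -7/2
g[-4,-2,-1,1] = (-7/2 - 2) / (1 - (-4)) = -11/10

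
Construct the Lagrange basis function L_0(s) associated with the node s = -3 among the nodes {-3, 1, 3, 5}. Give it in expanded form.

L_0(s) = (s - 1)(s - 3)(s - 5) / [(-4)·(-6)·(-8)]
       = (s^3 - 9s^2 + 23s - 15) / (-192)

L_0(s) = -(1/192)s^3 + (3/64)s^2 - (23/192)s + 5/64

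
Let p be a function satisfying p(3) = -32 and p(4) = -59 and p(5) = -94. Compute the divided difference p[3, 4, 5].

-4

p[3,4] = (-59 - (-32)) / (4 - 3) = -27
p[4,5] = (-94 - (-59)) / (5 - 4) = -35
p[3,4,5] = (-35 - (-27)) / (5 - 3) = -4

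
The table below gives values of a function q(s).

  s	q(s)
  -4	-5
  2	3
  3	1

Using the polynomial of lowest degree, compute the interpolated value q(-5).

Evaluate each Lagrange basis at s = -5:
L_0(-5) = (-7)·(-8)/[(-6)·(-7)] = 4/3
L_1(-5) = (-1)·(-8)/[(6)·(-1)] = -4/3
L_2(-5) = (-1)·(-7)/[(7)·(1)] = 1
Sum: (-5)·(4/3) + 3·(-4/3) + 1·(1) = -29/3

-29/3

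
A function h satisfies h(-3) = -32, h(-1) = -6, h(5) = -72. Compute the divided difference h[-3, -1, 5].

-3

h[-3,-1] = (-6 - (-32)) / (-1 - (-3)) = 13
h[-1,5] = (-72 - (-6)) / (5 - (-1)) = -11
h[-3,-1,5] = (-11 - 13) / (5 - (-3)) = -3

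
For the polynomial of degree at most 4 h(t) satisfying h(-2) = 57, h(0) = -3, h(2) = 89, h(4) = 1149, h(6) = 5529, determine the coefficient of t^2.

3

L_0(t) = t(t - 2)(t - 4)(t - 6) / [384] = (1/384)t^4 - (1/32)t^3 + (11/96)t^2 - (1/8)t
L_1(t) = (t + 2)(t - 2)(t - 4)(t - 6) / [-96] = -(1/96)t^4 + (5/48)t^3 - (5/24)t^2 - (5/12)t + 1
L_2(t) = (t + 2)t(t - 4)(t - 6) / [64] = (1/64)t^4 - (1/8)t^3 + (1/16)t^2 + (3/4)t
L_3(t) = (t + 2)t(t - 2)(t - 6) / [-96] = -(1/96)t^4 + (1/16)t^3 + (1/24)t^2 - (1/4)t
L_4(t) = (t + 2)t(t - 2)(t - 4) / [384] = (1/384)t^4 - (1/96)t^3 - (1/96)t^2 + (1/24)t
h(t) = 57·L_0 + (-3)·L_1 + 89·L_2 + 1149·L_3 + 5529·L_4
Only the coefficient of t^2 is needed; take it from each L_i and combine:
57·(11/96) + (-3)·(-5/24) + 89·(1/16) + 1149·(1/24) + 5529·(-1/96) = 3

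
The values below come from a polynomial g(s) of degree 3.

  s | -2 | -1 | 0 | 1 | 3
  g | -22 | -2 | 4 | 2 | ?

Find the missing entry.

The 4 known values determine g uniquely (degree ≤ 3).
Evaluate each Lagrange basis at s = 3:
L_0(3) = (4)·(3)·(2)/[(-1)·(-2)·(-3)] = -4
L_1(3) = (5)·(3)·(2)/[(1)·(-1)·(-2)] = 15
L_2(3) = (5)·(4)·(2)/[(2)·(1)·(-1)] = -20
L_3(3) = (5)·(4)·(3)/[(3)·(2)·(1)] = 10
Sum: (-22)·(-4) + (-2)·(15) + 4·(-20) + 2·(10) = -2

-2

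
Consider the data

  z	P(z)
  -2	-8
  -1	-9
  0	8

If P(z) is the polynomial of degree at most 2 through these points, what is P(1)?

Using Newton's divided-difference form:
P[-2,-1] = (-9 - (-8)) / (-1 - (-2)) = -1
P[-1,0] = (8 - (-9)) / (0 - (-1)) = 17
P[-2,-1,0] = (17 - (-1)) / (0 - (-2)) = 9
P(1) = -8 + (-1)·(3) + 9·(3)·(2) = 43

43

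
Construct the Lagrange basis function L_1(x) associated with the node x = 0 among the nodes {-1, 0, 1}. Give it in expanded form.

L_1(x) = (x + 1)(x - 1) / [(1)·(-1)]
       = (x^2 - 1) / (-1)

L_1(x) = -x^2 + 1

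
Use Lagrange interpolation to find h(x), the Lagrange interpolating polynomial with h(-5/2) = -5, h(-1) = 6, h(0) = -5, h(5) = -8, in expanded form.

Build the Lagrange basis polynomials:
L_0(x) = (x + 1)x(x - 5) / [-225/8] = -(8/225)x^3 + (32/225)x^2 + (8/45)x
L_1(x) = (x + 5/2)x(x - 5) / [9] = (1/9)x^3 - (5/18)x^2 - (25/18)x
L_2(x) = (x + 5/2)(x + 1)(x - 5) / [-25/2] = -(2/25)x^3 + (3/25)x^2 + (6/5)x + 1
L_3(x) = (x + 5/2)(x + 1)x / [225] = (1/225)x^3 + (7/450)x^2 + (1/90)x
h(x) = (-5)·L_0 + 6·L_1 + (-5)·L_2 + (-8)·L_3
  (-5)·L_0(x) = (8/45)x^3 - (32/45)x^2 - (8/9)x
  6·L_1(x) = (2/3)x^3 - (5/3)x^2 - (25/3)x
  (-5)·L_2(x) = (2/5)x^3 - (3/5)x^2 - 6x - 5
  (-8)·L_3(x) = -(8/225)x^3 - (28/225)x^2 - (4/45)x
Adding term by term: (272/225)x^3 - (698/225)x^2 - (689/45)x - 5

h(x) = (272/225)x^3 - (698/225)x^2 - (689/45)x - 5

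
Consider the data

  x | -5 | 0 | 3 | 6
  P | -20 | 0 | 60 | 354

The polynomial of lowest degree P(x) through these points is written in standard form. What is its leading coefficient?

L_0(x) = x(x - 3)(x - 6) / [-440] = -(1/440)x^3 + (9/440)x^2 - (9/220)x
L_1(x) = (x + 5)(x - 3)(x - 6) / [90] = (1/90)x^3 - (2/45)x^2 - (3/10)x + 1
L_2(x) = (x + 5)x(x - 6) / [-72] = -(1/72)x^3 + (1/72)x^2 + (5/12)x
L_3(x) = (x + 5)x(x - 3) / [198] = (1/198)x^3 + (1/99)x^2 - (5/66)x
P(x) = (-20)·L_0 + 0·L_1 + 60·L_2 + 354·L_3
Only the coefficient of x^3 is needed; take it from each L_i and combine:
(-20)·(-1/440) + 0·(1/90) + 60·(-1/72) + 354·(1/198) = 1

1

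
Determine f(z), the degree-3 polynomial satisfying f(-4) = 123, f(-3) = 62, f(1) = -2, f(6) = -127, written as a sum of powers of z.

L_0(z) = (z + 3)(z - 1)(z - 6) / [-50] = -(1/50)z^3 + (2/25)z^2 + (3/10)z - 9/25
L_1(z) = (z + 4)(z - 1)(z - 6) / [36] = (1/36)z^3 - (1/12)z^2 - (11/18)z + 2/3
L_2(z) = (z + 4)(z + 3)(z - 6) / [-100] = -(1/100)z^3 - (1/100)z^2 + (3/10)z + 18/25
L_3(z) = (z + 4)(z + 3)(z - 1) / [450] = (1/450)z^3 + (1/75)z^2 + (1/90)z - 2/75
f(z) = 123·L_0 + 62·L_1 + (-2)·L_2 + (-127)·L_3
  123·L_0(z) = -(123/50)z^3 + (246/25)z^2 + (369/10)z - 1107/25
  62·L_1(z) = (31/18)z^3 - (31/6)z^2 - (341/9)z + 124/3
  (-2)·L_2(z) = (1/50)z^3 + (1/50)z^2 - (3/5)z - 36/25
  (-127)·L_3(z) = -(127/450)z^3 - (127/75)z^2 - (127/90)z + 254/75
Adding term by term: -z^3 + 3z^2 - 3z - 1

f(z) = -z^3 + 3z^2 - 3z - 1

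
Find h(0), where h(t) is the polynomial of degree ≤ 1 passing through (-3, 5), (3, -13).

-4

Evaluate each Lagrange basis at t = 0:
L_0(0) = (-3)/[(-6)] = 1/2
L_1(0) = (3)/[(6)] = 1/2
Sum: 5·(1/2) + (-13)·(1/2) = -4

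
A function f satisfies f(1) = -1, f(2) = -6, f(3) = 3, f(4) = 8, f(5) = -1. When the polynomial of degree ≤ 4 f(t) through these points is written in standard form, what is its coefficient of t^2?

110/3

L_0(t) = (t - 2)(t - 3)(t - 4)(t - 5) / [24] = (1/24)t^4 - (7/12)t^3 + (71/24)t^2 - (77/12)t + 5
L_1(t) = (t - 1)(t - 3)(t - 4)(t - 5) / [-6] = -(1/6)t^4 + (13/6)t^3 - (59/6)t^2 + (107/6)t - 10
L_2(t) = (t - 1)(t - 2)(t - 4)(t - 5) / [4] = (1/4)t^4 - 3t^3 + (49/4)t^2 - (39/2)t + 10
L_3(t) = (t - 1)(t - 2)(t - 3)(t - 5) / [-6] = -(1/6)t^4 + (11/6)t^3 - (41/6)t^2 + (61/6)t - 5
L_4(t) = (t - 1)(t - 2)(t - 3)(t - 4) / [24] = (1/24)t^4 - (5/12)t^3 + (35/24)t^2 - (25/12)t + 1
f(t) = (-1)·L_0 + (-6)·L_1 + 3·L_2 + 8·L_3 + (-1)·L_4
Only the coefficient of t^2 is needed; take it from each L_i and combine:
(-1)·(71/24) + (-6)·(-59/6) + 3·(49/4) + 8·(-41/6) + (-1)·(35/24) = 110/3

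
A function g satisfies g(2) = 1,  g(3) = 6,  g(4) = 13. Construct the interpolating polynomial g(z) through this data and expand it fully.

g(z) = z^2 - 3

Newton's divided differences:
g[2,3] = (6 - 1) / (3 - 2) = 5
g[3,4] = (13 - 6) / (4 - 3) = 7
g[2,3,4] = (7 - 5) / (4 - 2) = 1
g(z) = 1 + 5·(z - 2) + 1·(z - 2)(z - 3)
Expanding: g(z) = z^2 - 3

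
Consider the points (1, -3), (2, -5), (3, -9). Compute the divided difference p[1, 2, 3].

p[1,2] = (-5 - (-3)) / (2 - 1) = -2
p[2,3] = (-9 - (-5)) / (3 - 2) = -4
p[1,2,3] = (-4 - (-2)) / (3 - 1) = -1

-1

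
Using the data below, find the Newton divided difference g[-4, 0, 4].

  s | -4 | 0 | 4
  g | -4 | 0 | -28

-1

g[-4,0] = (0 - (-4)) / (0 - (-4)) = 1
g[0,4] = (-28 - 0) / (4 - 0) = -7
g[-4,0,4] = (-7 - 1) / (4 - (-4)) = -1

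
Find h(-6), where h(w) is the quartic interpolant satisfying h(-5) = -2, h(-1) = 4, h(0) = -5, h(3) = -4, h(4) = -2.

L_0(-6) = (-5)·(-6)·(-9)·(-10)/[(-4)·(-5)·(-8)·(-9)] = 15/8
L_1(-6) = (-1)·(-6)·(-9)·(-10)/[(4)·(-1)·(-4)·(-5)] = -27/4
L_2(-6) = (-1)·(-5)·(-9)·(-10)/[(5)·(1)·(-3)·(-4)] = 15/2
L_3(-6) = (-1)·(-5)·(-6)·(-10)/[(8)·(4)·(3)·(-1)] = -25/8
L_4(-6) = (-1)·(-5)·(-6)·(-9)/[(9)·(5)·(4)·(1)] = 3/2
Sum: (-2)·(15/8) + 4·(-27/4) + (-5)·(15/2) + (-4)·(-25/8) + (-2)·(3/2) = -235/4

-235/4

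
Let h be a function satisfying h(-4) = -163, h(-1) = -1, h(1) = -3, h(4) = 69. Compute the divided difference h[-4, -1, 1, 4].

h[-4,-1] = (-1 - (-163)) / (-1 - (-4)) = 54
h[-1,1] = (-3 - (-1)) / (1 - (-1)) = -1
h[1,4] = (69 - (-3)) / (4 - 1) = 24
h[-4,-1,1] = (-1 - 54) / (1 - (-4)) = -11
h[-1,1,4] = (24 - (-1)) / (4 - (-1)) = 5
h[-4,-1,1,4] = (5 - (-11)) / (4 - (-4)) = 2

2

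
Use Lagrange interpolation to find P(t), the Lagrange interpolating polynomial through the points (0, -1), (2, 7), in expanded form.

P(t) = 4t - 1

L_0(t) = (t - 2) / [-2] = -(1/2)t + 1
L_1(t) = t / [2] = (1/2)t
P(t) = (-1)·L_0 + 7·L_1
  (-1)·L_0(t) = (1/2)t - 1
  7·L_1(t) = (7/2)t
Adding term by term: 4t - 1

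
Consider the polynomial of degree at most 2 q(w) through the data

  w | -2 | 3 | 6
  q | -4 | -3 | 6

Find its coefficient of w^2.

7/20

The leading coefficient equals the top divided difference q[-2,3,6].
q[-2,3] = (-3 - (-4)) / (3 - (-2)) = 1/5
q[3,6] = (6 - (-3)) / (6 - 3) = 3
q[-2,3,6] = (3 - 1/5) / (6 - (-2)) = 7/20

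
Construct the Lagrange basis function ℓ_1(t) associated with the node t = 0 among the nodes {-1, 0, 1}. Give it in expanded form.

ℓ_1(t) = (t + 1)(t - 1) / [(1)·(-1)]
       = (t^2 - 1) / (-1)

ℓ_1(t) = -t^2 + 1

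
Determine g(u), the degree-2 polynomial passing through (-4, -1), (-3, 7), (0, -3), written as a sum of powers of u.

g(u) = -(17/6)u^2 - (71/6)u - 3

Build the Lagrange basis polynomials:
L_0(u) = (u + 3)u / [4] = (1/4)u^2 + (3/4)u
L_1(u) = (u + 4)u / [-3] = -(1/3)u^2 - (4/3)u
L_2(u) = (u + 4)(u + 3) / [12] = (1/12)u^2 + (7/12)u + 1
g(u) = (-1)·L_0 + 7·L_1 + (-3)·L_2
  (-1)·L_0(u) = -(1/4)u^2 - (3/4)u
  7·L_1(u) = -(7/3)u^2 - (28/3)u
  (-3)·L_2(u) = -(1/4)u^2 - (7/4)u - 3
Adding term by term: -(17/6)u^2 - (71/6)u - 3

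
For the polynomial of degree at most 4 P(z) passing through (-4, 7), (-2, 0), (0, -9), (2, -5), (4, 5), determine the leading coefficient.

-11/192

Build the Lagrange basis polynomials:
L_0(z) = (z + 2)z(z - 2)(z - 4) / [384] = (1/384)z^4 - (1/96)z^3 - (1/96)z^2 + (1/24)z
L_1(z) = (z + 4)z(z - 2)(z - 4) / [-96] = -(1/96)z^4 + (1/48)z^3 + (1/6)z^2 - (1/3)z
L_2(z) = (z + 4)(z + 2)(z - 2)(z - 4) / [64] = (1/64)z^4 - (5/16)z^2 + 1
L_3(z) = (z + 4)(z + 2)z(z - 4) / [-96] = -(1/96)z^4 - (1/48)z^3 + (1/6)z^2 + (1/3)z
L_4(z) = (z + 4)(z + 2)z(z - 2) / [384] = (1/384)z^4 + (1/96)z^3 - (1/96)z^2 - (1/24)z
P(z) = 7·L_0 + 0·L_1 + (-9)·L_2 + (-5)·L_3 + 5·L_4
Only the coefficient of z^4 is needed; take it from each L_i and combine:
7·(1/384) + 0·(-1/96) + (-9)·(1/64) + (-5)·(-1/96) + 5·(1/384) = -11/192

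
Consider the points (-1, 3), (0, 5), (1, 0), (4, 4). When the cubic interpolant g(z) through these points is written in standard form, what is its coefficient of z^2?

-7/2

Build the Lagrange basis polynomials:
L_0(z) = z(z - 1)(z - 4) / [-10] = -(1/10)z^3 + (1/2)z^2 - (2/5)z
L_1(z) = (z + 1)(z - 1)(z - 4) / [4] = (1/4)z^3 - z^2 - (1/4)z + 1
L_2(z) = (z + 1)z(z - 4) / [-6] = -(1/6)z^3 + (1/2)z^2 + (2/3)z
L_3(z) = (z + 1)z(z - 1) / [60] = (1/60)z^3 - (1/60)z
g(z) = 3·L_0 + 5·L_1 + 0·L_2 + 4·L_3
Only the coefficient of z^2 is needed; take it from each L_i and combine:
3·(1/2) + 5·(-1) + 0·(1/2) + 4·(0) = -7/2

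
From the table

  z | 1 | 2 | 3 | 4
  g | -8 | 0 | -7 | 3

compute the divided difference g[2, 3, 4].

17/2

g[2,3] = (-7 - 0) / (3 - 2) = -7
g[3,4] = (3 - (-7)) / (4 - 3) = 10
g[2,3,4] = (10 - (-7)) / (4 - 2) = 17/2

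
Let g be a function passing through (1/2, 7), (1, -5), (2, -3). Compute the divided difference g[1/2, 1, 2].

52/3

g[1/2,1] = (-5 - 7) / (1 - 1/2) = -24
g[1,2] = (-3 - (-5)) / (2 - 1) = 2
g[1/2,1,2] = (2 - (-24)) / (2 - 1/2) = 52/3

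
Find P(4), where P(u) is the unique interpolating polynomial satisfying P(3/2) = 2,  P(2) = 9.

L_0(4) = (2)/[(-1/2)] = -4
L_1(4) = (5/2)/[(1/2)] = 5
Sum: 2·(-4) + 9·(5) = 37

37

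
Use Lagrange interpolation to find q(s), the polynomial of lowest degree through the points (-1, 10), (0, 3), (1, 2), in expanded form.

Build the Lagrange basis polynomials:
L_0(s) = s(s - 1) / [2] = (1/2)s^2 - (1/2)s
L_1(s) = (s + 1)(s - 1) / [-1] = -s^2 + 1
L_2(s) = (s + 1)s / [2] = (1/2)s^2 + (1/2)s
q(s) = 10·L_0 + 3·L_1 + 2·L_2
  10·L_0(s) = 5s^2 - 5s
  3·L_1(s) = -3s^2 + 3
  2·L_2(s) = s^2 + s
Adding term by term: 3s^2 - 4s + 3

q(s) = 3s^2 - 4s + 3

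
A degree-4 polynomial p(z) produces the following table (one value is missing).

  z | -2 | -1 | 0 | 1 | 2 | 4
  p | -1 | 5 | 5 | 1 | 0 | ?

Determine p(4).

The 5 known values determine p uniquely (degree ≤ 4).
L_0(4) = (5)·(4)·(3)·(2)/[(-1)·(-2)·(-3)·(-4)] = 5
L_1(4) = (6)·(4)·(3)·(2)/[(1)·(-1)·(-2)·(-3)] = -24
L_2(4) = (6)·(5)·(3)·(2)/[(2)·(1)·(-1)·(-2)] = 45
L_3(4) = (6)·(5)·(4)·(2)/[(3)·(2)·(1)·(-1)] = -40
L_4(4) = (6)·(5)·(4)·(3)/[(4)·(3)·(2)·(1)] = 15
Sum: (-1)·(5) + 5·(-24) + 5·(45) + 1·(-40) + 0 = 60

60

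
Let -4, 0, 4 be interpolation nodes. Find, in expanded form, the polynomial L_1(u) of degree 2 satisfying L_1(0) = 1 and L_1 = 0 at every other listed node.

L_1(u) = -(1/16)u^2 + 1

L_1(u) = (u + 4)(u - 4) / [(4)·(-4)]
       = (u^2 - 16) / (-16)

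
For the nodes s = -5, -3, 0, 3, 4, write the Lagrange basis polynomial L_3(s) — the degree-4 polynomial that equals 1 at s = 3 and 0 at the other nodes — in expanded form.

L_3(s) = -(1/144)s^4 - (1/36)s^3 + (17/144)s^2 + (5/12)s

L_3(s) = (s + 5)(s + 3)s(s - 4) / [(8)·(6)·(3)·(-1)]
       = (s^4 + 4s^3 - 17s^2 - 60s) / (-144)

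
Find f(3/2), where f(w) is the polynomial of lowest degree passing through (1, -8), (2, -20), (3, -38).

Using Newton's divided-difference form:
f[1,2] = (-20 - (-8)) / (2 - 1) = -12
f[2,3] = (-38 - (-20)) / (3 - 2) = -18
f[1,2,3] = (-18 - (-12)) / (3 - 1) = -3
f(3/2) = -8 + (-12)·(1/2) + (-3)·(1/2)·(-1/2) = -53/4

-53/4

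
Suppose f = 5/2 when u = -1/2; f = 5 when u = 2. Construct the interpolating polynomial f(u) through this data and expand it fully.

Build the Lagrange basis polynomials:
L_0(u) = (u - 2) / [-5/2] = -(2/5)u + 4/5
L_1(u) = (u + 1/2) / [5/2] = (2/5)u + 1/5
f(u) = (5/2)·L_0 + 5·L_1
  (5/2)·L_0(u) = -u + 2
  5·L_1(u) = 2u + 1
Adding term by term: u + 3

f(u) = u + 3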